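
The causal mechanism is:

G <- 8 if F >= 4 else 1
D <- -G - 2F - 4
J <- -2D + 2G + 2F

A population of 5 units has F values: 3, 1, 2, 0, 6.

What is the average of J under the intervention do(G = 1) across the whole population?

Under do(G=1), G's equation is replaced by G=1 for every unit. Per-unit J: 30, 18, 24, 12, 48. Mean = 26.4.

26.4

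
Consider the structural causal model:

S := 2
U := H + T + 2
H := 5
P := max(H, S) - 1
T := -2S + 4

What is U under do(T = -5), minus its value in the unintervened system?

-5

The intervention breaks the incoming arrows to T: T := -2S + 4 no longer applies, and T = -5.
U = H + T + 2  [with H=5, T=-5]  = 2
Without intervention: T = -2S + 4  [with S=2]  = 0; U = H + T + 2  [with H=5, T=0]  = 7.
Change = 2 − 7 = -5.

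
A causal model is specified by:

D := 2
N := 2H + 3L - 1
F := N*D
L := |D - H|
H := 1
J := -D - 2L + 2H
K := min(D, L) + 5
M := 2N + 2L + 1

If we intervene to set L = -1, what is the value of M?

The intervention breaks the incoming arrows to L: L := |D - H| no longer applies, and L = -1.
N = 2H + 3L - 1  [with H=1, L=-1]  = -2
M = 2N + 2L + 1  [with N=-2, L=-1]  = -5

-5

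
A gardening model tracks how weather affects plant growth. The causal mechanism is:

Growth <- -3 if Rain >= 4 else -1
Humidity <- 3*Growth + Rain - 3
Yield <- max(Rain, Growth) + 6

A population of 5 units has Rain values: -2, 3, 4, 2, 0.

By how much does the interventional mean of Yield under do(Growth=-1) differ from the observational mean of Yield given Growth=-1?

0.6

Under do(Growth=-1), Growth's equation is replaced by Growth=-1 for every unit. Per-unit Yield: 5, 9, 10, 8, 6. Mean = 7.6.
E[Yield|Growth=-1] averages over only the 4 units with Growth=-1 (Rain = -2, 3, 2, 0): Yield = 5, 9, 8, 6, mean 7.
Difference = 7.6 − 7 = 0.6.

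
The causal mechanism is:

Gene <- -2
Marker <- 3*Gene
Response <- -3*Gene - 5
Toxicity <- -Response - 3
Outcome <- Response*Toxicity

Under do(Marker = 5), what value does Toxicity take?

-4

Under do(Marker=5), the mechanism Marker <- 3*Gene is discarded; Marker is fixed at 5.
Since Toxicity is not a descendant of the intervened variable, it is unaffected.
Response = -3*Gene - 5  [with Gene=-2]  = 1
Toxicity = -Response - 3  [with Response=1]  = -4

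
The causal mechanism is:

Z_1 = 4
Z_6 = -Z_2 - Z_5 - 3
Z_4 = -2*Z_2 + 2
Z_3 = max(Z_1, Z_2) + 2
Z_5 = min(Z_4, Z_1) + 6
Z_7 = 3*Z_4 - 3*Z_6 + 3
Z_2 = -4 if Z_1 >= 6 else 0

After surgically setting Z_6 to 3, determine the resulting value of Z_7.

0

Intervening sets Z_6 = 3 and removes its equation (Z_6 = -Z_2 - Z_5 - 3).
Z_2 = -4 if Z_1 >= 6 else 0  [with Z_1=4]  = 0
Z_4 = -2*Z_2 + 2  [with Z_2=0]  = 2
Z_7 = 3*Z_4 - 3*Z_6 + 3  [with Z_4=2, Z_6=3]  = 0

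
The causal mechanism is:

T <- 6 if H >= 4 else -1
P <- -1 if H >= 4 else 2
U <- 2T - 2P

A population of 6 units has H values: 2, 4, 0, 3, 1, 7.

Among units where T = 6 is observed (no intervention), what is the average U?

E[U|T=6] averages over only the 2 units with T=6 (H = 4, 7): U = 14, 14, mean 14.

14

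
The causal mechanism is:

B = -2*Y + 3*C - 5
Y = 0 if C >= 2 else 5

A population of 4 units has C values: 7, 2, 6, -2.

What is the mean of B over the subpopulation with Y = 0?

Observing Y=0 restricts to units where Y's equation naturally yields 0: C ∈ {7, 2, 6}. In that subpopulation B = 16, 1, 13, mean 10.

10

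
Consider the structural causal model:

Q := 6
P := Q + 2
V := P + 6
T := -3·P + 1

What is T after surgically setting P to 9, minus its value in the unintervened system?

-3

The intervention breaks the incoming arrows to P: P := Q + 2 no longer applies, and P = 9.
T = -3·P + 1  [with P=9]  = -26
Without intervention: P = Q + 2  [with Q=6]  = 8; T = -3·P + 1  [with P=8]  = -23.
Change = -26 − (-23) = -3.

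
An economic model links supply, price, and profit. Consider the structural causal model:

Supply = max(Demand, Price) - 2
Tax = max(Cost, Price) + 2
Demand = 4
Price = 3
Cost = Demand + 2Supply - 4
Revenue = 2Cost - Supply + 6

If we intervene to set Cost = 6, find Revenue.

Intervening sets Cost = 6 and removes its equation (Cost = Demand + 2Supply - 4).
Supply = max(Demand, Price) - 2  [with Demand=4, Price=3]  = 2
Revenue = 2Cost - Supply + 6  [with Cost=6, Supply=2]  = 16

16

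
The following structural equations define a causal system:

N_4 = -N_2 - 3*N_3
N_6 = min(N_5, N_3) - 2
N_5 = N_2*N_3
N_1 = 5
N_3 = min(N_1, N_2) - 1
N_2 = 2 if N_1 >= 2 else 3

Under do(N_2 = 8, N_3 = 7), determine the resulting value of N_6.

5

Under do(N_2 = 8, N_3 = 7), each intervened variable's structural equation is replaced by its fixed value.
N_5 = N_2*N_3  [with N_2=8, N_3=7]  = 56
N_6 = min(N_5, N_3) - 2  [with N_5=56, N_3=7]  = 5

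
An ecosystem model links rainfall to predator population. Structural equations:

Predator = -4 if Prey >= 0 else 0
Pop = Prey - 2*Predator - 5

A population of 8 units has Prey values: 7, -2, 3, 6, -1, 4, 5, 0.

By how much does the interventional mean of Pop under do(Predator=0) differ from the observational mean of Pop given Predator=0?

4.25

do(Predator=0) breaks Predator's dependence on Prey. With Predator=0 fixed, Pop across the units is 2, -7, -2, 1, -6, -1, 0, -5, mean -2.25.
Observing Predator=0 restricts to units where Predator's equation naturally yields 0: Prey ∈ {-2, -1}. In that subpopulation Pop = -7, -6, mean -6.5.
Difference = -2.25 − (-6.5) = 4.25.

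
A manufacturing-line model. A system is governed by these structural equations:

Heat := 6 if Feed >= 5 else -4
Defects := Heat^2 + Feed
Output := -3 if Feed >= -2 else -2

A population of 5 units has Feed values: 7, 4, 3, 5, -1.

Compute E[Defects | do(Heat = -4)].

19.6

Under do(Heat=-4), Heat's equation is replaced by Heat=-4 for every unit. Per-unit Defects: 23, 20, 19, 21, 15. Mean = 19.6.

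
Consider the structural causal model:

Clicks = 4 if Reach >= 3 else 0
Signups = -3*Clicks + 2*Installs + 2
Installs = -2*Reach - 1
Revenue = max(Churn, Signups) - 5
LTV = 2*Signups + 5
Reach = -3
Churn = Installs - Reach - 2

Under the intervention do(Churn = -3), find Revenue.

The intervention breaks the incoming arrows to Churn: Churn = Installs - Reach - 2 no longer applies, and Churn = -3.
Clicks = 4 if Reach >= 3 else 0  [with Reach=-3]  = 0
Installs = -2*Reach - 1  [with Reach=-3]  = 5
Signups = -3*Clicks + 2*Installs + 2  [with Clicks=0, Installs=5]  = 12
Revenue = max(Churn, Signups) - 5  [with Churn=-3, Signups=12]  = 7

7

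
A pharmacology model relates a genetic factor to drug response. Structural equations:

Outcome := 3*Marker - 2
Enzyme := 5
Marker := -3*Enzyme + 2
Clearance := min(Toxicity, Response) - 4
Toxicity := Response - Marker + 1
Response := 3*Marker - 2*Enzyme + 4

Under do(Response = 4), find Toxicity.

18

The intervention breaks the incoming arrows to Response: Response := 3*Marker - 2*Enzyme + 4 no longer applies, and Response = 4.
Marker = -3*Enzyme + 2  [with Enzyme=5]  = -13
Toxicity = Response - Marker + 1  [with Response=4, Marker=-13]  = 18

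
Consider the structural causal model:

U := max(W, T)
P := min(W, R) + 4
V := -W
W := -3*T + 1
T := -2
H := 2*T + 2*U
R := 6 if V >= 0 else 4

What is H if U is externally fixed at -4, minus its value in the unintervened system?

-22

do(U=-4) replaces the equation U := max(W, T) with the constant U = -4.
H = 2*T + 2*U  [with T=-2, U=-4]  = -12
Without intervention: W = -3*T + 1  [with T=-2]  = 7; U = max(W, T)  [with W=7, T=-2]  = 7; H = 2*T + 2*U  [with T=-2, U=7]  = 10.
Change = -12 − 10 = -22.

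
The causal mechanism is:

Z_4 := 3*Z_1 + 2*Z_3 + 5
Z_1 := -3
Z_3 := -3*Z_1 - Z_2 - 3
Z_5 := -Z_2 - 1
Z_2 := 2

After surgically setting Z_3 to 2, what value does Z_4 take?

The intervention breaks the incoming arrows to Z_3: Z_3 := -3*Z_1 - Z_2 - 3 no longer applies, and Z_3 = 2.
Z_4 = 3*Z_1 + 2*Z_3 + 5  [with Z_1=-3, Z_3=2]  = 0

0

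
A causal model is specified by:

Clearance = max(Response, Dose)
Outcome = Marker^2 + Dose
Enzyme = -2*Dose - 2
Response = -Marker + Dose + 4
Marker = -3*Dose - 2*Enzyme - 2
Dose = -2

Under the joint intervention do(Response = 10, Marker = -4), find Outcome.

14

The joint intervention fixes Response = 10, Marker = -4, removing each variable's own equation.
Outcome = Marker^2 + Dose  [with Marker=-4, Dose=-2]  = 14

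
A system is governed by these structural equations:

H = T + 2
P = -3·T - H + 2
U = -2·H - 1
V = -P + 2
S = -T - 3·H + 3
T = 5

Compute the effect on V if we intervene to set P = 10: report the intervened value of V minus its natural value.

-30

Intervening sets P = 10 and removes its equation (P = -3·T - H + 2).
V = -P + 2  [with P=10]  = -8
Without intervention: H = T + 2  [with T=5]  = 7; P = -3·T - H + 2  [with T=5, H=7]  = -20; V = -P + 2  [with P=-20]  = 22.
Change = -8 − 22 = -30.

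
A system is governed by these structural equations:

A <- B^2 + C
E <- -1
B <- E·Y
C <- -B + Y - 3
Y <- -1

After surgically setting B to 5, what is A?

do(B=5) replaces the equation B <- E·Y with the constant B = 5.
C = -B + Y - 3  [with B=5, Y=-1]  = -9
A = B^2 + C  [with B=5, C=-9]  = 16

16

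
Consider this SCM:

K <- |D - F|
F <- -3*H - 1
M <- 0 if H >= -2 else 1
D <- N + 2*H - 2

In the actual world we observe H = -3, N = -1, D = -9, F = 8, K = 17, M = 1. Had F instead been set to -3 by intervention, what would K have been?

6

Intervening sets F = -3 and removes its equation (F <- -3*H - 1).
D = N + 2*H - 2  [with N=-1, H=-3]  = -9
K = |D - F|  [with D=-9, F=-3]  = 6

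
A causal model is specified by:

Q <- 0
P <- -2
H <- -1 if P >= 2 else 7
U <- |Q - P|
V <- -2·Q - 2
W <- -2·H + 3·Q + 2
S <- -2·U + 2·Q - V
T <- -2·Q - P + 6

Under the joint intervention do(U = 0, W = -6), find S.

2

Setting U = 0, W = -6 by intervention discards those variables' equations.
V = -2·Q - 2  [with Q=0]  = -2
S = -2·U + 2·Q - V  [with U=0, Q=0, V=-2]  = 2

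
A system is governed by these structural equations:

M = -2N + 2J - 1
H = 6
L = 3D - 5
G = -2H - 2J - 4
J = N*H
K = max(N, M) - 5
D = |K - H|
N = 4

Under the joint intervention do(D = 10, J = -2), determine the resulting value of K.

Under do(D = 10, J = -2), each intervened variable's structural equation is replaced by its fixed value.
M = -2N + 2J - 1  [with N=4, J=-2]  = -13
K = max(N, M) - 5  [with N=4, M=-13]  = -1

-1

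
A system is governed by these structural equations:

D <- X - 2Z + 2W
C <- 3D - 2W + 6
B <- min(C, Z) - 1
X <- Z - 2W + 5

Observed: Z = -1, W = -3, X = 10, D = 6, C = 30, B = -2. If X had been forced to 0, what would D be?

-4

The intervention breaks the incoming arrows to X: X <- Z - 2W + 5 no longer applies, and X = 0.
D = X - 2Z + 2W  [with X=0, Z=-1, W=-3]  = -4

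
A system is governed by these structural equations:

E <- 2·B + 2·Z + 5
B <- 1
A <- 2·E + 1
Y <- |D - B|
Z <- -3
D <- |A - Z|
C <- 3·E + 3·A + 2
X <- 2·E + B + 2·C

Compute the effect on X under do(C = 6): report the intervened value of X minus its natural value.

-16

Under do(C=6), the mechanism C <- 3·E + 3·A + 2 is discarded; C is fixed at 6.
E = 2·B + 2·Z + 5  [with B=1, Z=-3]  = 1
X = 2·E + B + 2·C  [with E=1, B=1, C=6]  = 15
Without intervention: E = 2·B + 2·Z + 5  [with B=1, Z=-3]  = 1; A = 2·E + 1  [with E=1]  = 3; C = 3·E + 3·A + 2  [with E=1, A=3]  = 14; X = 2·E + B + 2·C  [with E=1, B=1, C=14]  = 31.
Change = 15 − 31 = -16.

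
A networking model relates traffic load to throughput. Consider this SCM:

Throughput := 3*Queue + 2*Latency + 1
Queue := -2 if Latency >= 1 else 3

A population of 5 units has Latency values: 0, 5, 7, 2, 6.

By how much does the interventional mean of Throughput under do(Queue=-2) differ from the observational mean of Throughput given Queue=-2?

-2

do(Queue=-2) breaks Queue's dependence on Latency. With Queue=-2 fixed, Throughput across the units is -5, 5, 9, -1, 7, mean 3.
Observing Queue=-2 restricts to units where Queue's equation naturally yields -2: Latency ∈ {5, 7, 2, 6}. In that subpopulation Throughput = 5, 9, -1, 7, mean 5.
Difference = 3 − 5 = -2.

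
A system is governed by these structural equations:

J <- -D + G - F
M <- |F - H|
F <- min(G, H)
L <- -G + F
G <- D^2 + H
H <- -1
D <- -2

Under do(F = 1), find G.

3

Under do(F=1), the mechanism F <- min(G, H) is discarded; F is fixed at 1.
Since G is not a descendant of the intervened variable, it is unaffected.
G = D^2 + H  [with D=-2, H=-1]  = 3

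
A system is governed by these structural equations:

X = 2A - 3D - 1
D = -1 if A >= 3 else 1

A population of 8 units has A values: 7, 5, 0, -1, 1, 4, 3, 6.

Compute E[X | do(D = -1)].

do(D=-1) breaks D's dependence on A. With D=-1 fixed, X across the units is 16, 12, 2, 0, 4, 10, 8, 14, mean 8.25.

8.25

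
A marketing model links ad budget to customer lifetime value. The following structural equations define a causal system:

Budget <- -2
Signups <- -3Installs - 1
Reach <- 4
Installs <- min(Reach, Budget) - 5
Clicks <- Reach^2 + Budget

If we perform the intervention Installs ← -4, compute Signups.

Intervening sets Installs = -4 and removes its equation (Installs <- min(Reach, Budget) - 5).
Signups = -3Installs - 1  [with Installs=-4]  = 11

11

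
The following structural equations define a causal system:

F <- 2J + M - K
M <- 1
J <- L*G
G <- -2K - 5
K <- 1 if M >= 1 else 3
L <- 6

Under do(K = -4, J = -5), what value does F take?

Setting K = -4, J = -5 by intervention discards those variables' equations.
F = 2J + M - K  [with J=-5, M=1, K=-4]  = -5

-5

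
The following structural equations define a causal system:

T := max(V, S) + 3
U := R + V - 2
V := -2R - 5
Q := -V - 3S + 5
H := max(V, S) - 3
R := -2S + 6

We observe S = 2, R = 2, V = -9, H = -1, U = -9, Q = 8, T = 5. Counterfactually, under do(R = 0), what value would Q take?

4

Under do(R=0), the mechanism R := -2S + 6 is discarded; R is fixed at 0.
V = -2R - 5  [with R=0]  = -5
Q = -V - 3S + 5  [with V=-5, S=2]  = 4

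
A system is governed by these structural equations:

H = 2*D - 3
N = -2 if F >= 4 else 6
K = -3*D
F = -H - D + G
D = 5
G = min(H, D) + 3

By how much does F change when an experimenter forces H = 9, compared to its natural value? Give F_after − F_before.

do(H=9) replaces the equation H = 2*D - 3 with the constant H = 9.
G = min(H, D) + 3  [with H=9, D=5]  = 8
F = -H - D + G  [with H=9, D=5, G=8]  = -6
Without intervention: H = 2*D - 3  [with D=5]  = 7; G = min(H, D) + 3  [with H=7, D=5]  = 8; F = -H - D + G  [with H=7, D=5, G=8]  = -4.
Change = -6 − (-4) = -2.

-2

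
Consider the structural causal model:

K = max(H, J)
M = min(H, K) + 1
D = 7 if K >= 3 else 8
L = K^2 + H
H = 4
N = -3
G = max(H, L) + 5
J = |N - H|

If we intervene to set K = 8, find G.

73

do(K=8) replaces the equation K = max(H, J) with the constant K = 8.
L = K^2 + H  [with K=8, H=4]  = 68
G = max(H, L) + 5  [with H=4, L=68]  = 73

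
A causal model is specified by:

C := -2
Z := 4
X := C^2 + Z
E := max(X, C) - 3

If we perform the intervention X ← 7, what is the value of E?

The intervention breaks the incoming arrows to X: X := C^2 + Z no longer applies, and X = 7.
E = max(X, C) - 3  [with X=7, C=-2]  = 4

4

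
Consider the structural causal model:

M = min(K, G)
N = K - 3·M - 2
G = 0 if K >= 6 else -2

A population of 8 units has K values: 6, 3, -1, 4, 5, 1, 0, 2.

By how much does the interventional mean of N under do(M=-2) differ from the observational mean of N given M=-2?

0.5

Every unit gets M=-2 under the intervention. N values become 10, 7, 3, 8, 9, 5, 4, 6; E[N|do(M=-2)] = 6.5.
Observing M=-2 restricts to units where M's equation naturally yields -2: K ∈ {3, -1, 4, 5, 1, 0, 2}. In that subpopulation N = 7, 3, 8, 9, 5, 4, 6, mean 6.
Difference = 6.5 − 6 = 0.5.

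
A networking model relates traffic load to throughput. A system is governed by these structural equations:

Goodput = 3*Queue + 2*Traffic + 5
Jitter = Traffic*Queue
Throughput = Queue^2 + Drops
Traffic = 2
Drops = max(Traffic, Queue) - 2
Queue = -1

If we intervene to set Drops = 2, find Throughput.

3

do(Drops=2) replaces the equation Drops = max(Traffic, Queue) - 2 with the constant Drops = 2.
Throughput = Queue^2 + Drops  [with Queue=-1, Drops=2]  = 3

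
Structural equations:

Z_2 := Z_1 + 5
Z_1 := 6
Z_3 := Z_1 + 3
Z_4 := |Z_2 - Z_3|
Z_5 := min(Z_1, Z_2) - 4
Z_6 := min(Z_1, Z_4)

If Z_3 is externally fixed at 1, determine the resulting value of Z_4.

The intervention breaks the incoming arrows to Z_3: Z_3 := Z_1 + 3 no longer applies, and Z_3 = 1.
Z_2 = Z_1 + 5  [with Z_1=6]  = 11
Z_4 = |Z_2 - Z_3|  [with Z_2=11, Z_3=1]  = 10

10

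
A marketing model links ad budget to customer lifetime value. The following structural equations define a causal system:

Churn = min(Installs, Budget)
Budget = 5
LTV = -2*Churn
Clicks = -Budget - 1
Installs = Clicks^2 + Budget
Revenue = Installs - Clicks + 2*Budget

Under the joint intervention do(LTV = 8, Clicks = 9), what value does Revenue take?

The joint intervention fixes LTV = 8, Clicks = 9, removing each variable's own equation.
Installs = Clicks^2 + Budget  [with Clicks=9, Budget=5]  = 86
Revenue = Installs - Clicks + 2*Budget  [with Installs=86, Clicks=9, Budget=5]  = 87

87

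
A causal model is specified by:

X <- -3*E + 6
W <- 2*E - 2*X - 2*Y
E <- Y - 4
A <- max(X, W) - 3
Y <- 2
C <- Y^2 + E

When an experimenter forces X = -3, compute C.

2

do(X=-3) replaces the equation X <- -3*E + 6 with the constant X = -3.
C is not downstream of the intervention, so its value is determined by the original equations.
E = Y - 4  [with Y=2]  = -2
C = Y^2 + E  [with Y=2, E=-2]  = 2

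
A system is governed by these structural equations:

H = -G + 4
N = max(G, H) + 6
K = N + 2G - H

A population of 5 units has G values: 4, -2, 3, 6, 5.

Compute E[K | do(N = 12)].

Under do(N=12), N's equation is replaced by N=12 for every unit. Per-unit K: 20, 2, 17, 26, 23. Mean = 17.6.

17.6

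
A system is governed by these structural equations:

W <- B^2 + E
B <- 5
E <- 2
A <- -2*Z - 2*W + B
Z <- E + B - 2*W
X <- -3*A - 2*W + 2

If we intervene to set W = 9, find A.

do(W=9) replaces the equation W <- B^2 + E with the constant W = 9.
Z = E + B - 2*W  [with E=2, B=5, W=9]  = -11
A = -2*Z - 2*W + B  [with Z=-11, W=9, B=5]  = 9

9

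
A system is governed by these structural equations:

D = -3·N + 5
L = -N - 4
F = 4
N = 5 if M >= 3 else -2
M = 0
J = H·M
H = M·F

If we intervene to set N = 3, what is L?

The intervention breaks the incoming arrows to N: N = 5 if M >= 3 else -2 no longer applies, and N = 3.
L = -N - 4  [with N=3]  = -7

-7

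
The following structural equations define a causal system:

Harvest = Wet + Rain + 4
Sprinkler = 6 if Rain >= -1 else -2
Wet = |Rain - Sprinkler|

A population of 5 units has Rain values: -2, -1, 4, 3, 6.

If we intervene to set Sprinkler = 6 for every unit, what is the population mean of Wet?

do(Sprinkler=6) breaks Sprinkler's dependence on Rain. With Sprinkler=6 fixed, Wet across the units is 8, 7, 2, 3, 0, mean 4.

4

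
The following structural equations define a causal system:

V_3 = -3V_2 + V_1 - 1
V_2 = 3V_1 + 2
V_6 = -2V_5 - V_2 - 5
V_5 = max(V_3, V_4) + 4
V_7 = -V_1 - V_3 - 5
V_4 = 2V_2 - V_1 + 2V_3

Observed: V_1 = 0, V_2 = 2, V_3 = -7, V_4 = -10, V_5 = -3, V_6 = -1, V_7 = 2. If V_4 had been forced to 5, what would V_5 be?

Intervening sets V_4 = 5 and removes its equation (V_4 = 2V_2 - V_1 + 2V_3).
V_2 = 3V_1 + 2  [with V_1=0]  = 2
V_3 = -3V_2 + V_1 - 1  [with V_2=2, V_1=0]  = -7
V_5 = max(V_3, V_4) + 4  [with V_3=-7, V_4=5]  = 9

9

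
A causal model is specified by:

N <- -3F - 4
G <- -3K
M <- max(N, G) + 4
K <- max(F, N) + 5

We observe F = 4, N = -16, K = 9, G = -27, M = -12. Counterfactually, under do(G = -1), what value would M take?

Intervening sets G = -1 and removes its equation (G <- -3K).
N = -3F - 4  [with F=4]  = -16
M = max(N, G) + 4  [with N=-16, G=-1]  = 3

3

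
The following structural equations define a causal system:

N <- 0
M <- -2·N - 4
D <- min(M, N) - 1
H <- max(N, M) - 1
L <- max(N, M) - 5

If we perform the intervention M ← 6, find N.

Under do(M=6), the mechanism M <- -2·N - 4 is discarded; M is fixed at 6.
N is not downstream of the intervention, so its value is determined by the original equations.

0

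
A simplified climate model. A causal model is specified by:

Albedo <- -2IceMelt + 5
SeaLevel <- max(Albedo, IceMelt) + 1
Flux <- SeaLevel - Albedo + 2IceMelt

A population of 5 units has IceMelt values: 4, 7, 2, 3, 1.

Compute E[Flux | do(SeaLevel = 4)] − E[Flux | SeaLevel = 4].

5.6

Under do(SeaLevel=4), SeaLevel's equation is replaced by SeaLevel=4 for every unit. Per-unit Flux: 15, 27, 7, 11, 3. Mean = 12.6.
E[Flux|SeaLevel=4] averages over only the 2 units with SeaLevel=4 (IceMelt = 3, 1): Flux = 11, 3, mean 7.
Difference = 12.6 − 7 = 5.6.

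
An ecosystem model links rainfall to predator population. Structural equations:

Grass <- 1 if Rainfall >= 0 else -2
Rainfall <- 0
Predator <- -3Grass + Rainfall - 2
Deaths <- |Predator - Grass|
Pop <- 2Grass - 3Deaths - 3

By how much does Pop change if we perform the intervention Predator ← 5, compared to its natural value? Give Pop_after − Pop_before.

do(Predator=5) replaces the equation Predator <- -3Grass + Rainfall - 2 with the constant Predator = 5.
Grass = 1 if Rainfall >= 0 else -2  [with Rainfall=0]  = 1
Deaths = |Predator - Grass|  [with Predator=5, Grass=1]  = 4
Pop = 2Grass - 3Deaths - 3  [with Grass=1, Deaths=4]  = -13
Without intervention: Grass = 1 if Rainfall >= 0 else -2  [with Rainfall=0]  = 1; Predator = -3Grass + Rainfall - 2  [with Grass=1, Rainfall=0]  = -5; Deaths = |Predator - Grass|  [with Predator=-5, Grass=1]  = 6; Pop = 2Grass - 3Deaths - 3  [with Grass=1, Deaths=6]  = -19.
Change = -13 − (-19) = 6.

6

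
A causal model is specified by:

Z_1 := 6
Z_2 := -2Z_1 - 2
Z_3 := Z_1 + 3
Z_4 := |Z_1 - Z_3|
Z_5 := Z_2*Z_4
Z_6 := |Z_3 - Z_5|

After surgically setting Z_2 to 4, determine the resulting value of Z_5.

do(Z_2=4) replaces the equation Z_2 := -2Z_1 - 2 with the constant Z_2 = 4.
Z_3 = Z_1 + 3  [with Z_1=6]  = 9
Z_4 = |Z_1 - Z_3|  [with Z_1=6, Z_3=9]  = 3
Z_5 = Z_2*Z_4  [with Z_2=4, Z_4=3]  = 12

12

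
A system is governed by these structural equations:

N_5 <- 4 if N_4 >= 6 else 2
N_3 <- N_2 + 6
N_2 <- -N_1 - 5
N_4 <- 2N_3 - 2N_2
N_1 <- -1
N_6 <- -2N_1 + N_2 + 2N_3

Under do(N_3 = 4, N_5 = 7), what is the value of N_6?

Setting N_3 = 4, N_5 = 7 by intervention discards those variables' equations.
N_2 = -N_1 - 5  [with N_1=-1]  = -4
N_6 = -2N_1 + N_2 + 2N_3  [with N_1=-1, N_2=-4, N_3=4]  = 6

6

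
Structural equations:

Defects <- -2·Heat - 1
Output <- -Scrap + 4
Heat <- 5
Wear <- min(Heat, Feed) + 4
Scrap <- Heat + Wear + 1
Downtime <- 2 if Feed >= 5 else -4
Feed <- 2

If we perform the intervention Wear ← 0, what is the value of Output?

The intervention breaks the incoming arrows to Wear: Wear <- min(Heat, Feed) + 4 no longer applies, and Wear = 0.
Scrap = Heat + Wear + 1  [with Heat=5, Wear=0]  = 6
Output = -Scrap + 4  [with Scrap=6]  = -2

-2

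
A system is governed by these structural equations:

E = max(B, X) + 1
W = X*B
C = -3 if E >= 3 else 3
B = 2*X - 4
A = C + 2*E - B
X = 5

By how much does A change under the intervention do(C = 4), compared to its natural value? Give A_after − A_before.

The intervention breaks the incoming arrows to C: C = -3 if E >= 3 else 3 no longer applies, and C = 4.
B = 2*X - 4  [with X=5]  = 6
E = max(B, X) + 1  [with B=6, X=5]  = 7
A = C + 2*E - B  [with C=4, E=7, B=6]  = 12
Without intervention: B = 2*X - 4  [with X=5]  = 6; E = max(B, X) + 1  [with B=6, X=5]  = 7; C = -3 if E >= 3 else 3  [with E=7]  = -3; A = C + 2*E - B  [with C=-3, E=7, B=6]  = 5.
Change = 12 − 5 = 7.

7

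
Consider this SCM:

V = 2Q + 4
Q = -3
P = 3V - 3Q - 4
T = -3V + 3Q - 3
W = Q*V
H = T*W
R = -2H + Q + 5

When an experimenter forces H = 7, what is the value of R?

Intervening sets H = 7 and removes its equation (H = T*W).
R = -2H + Q + 5  [with H=7, Q=-3]  = -12

-12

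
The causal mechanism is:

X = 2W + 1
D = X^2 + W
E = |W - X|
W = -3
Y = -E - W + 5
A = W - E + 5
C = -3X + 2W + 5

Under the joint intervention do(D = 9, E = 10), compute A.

The joint intervention fixes D = 9, E = 10, removing each variable's own equation.
A = W - E + 5  [with W=-3, E=10]  = -8

-8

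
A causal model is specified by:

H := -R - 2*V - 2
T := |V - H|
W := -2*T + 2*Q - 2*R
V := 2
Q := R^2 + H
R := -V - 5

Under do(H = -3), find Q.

do(H=-3) replaces the equation H := -R - 2*V - 2 with the constant H = -3.
R = -V - 5  [with V=2]  = -7
Q = R^2 + H  [with R=-7, H=-3]  = 46

46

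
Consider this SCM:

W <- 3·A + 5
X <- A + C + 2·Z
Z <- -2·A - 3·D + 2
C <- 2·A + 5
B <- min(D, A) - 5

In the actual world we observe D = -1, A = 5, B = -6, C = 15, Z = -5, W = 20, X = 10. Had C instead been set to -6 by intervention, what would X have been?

The intervention breaks the incoming arrows to C: C <- 2·A + 5 no longer applies, and C = -6.
Z = -2·A - 3·D + 2  [with A=5, D=-1]  = -5
X = A + C + 2·Z  [with A=5, C=-6, Z=-5]  = -11

-11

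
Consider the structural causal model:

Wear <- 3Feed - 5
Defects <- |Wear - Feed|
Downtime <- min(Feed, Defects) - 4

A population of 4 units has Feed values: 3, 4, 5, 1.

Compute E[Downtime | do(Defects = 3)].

-1.5

do(Defects=3) breaks Defects's dependence on Feed. With Defects=3 fixed, Downtime across the units is -1, -1, -1, -3, mean -1.5.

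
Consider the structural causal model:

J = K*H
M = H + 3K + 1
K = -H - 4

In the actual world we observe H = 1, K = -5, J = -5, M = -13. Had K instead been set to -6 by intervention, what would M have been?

Under do(K=-6), the mechanism K = -H - 4 is discarded; K is fixed at -6.
M = H + 3K + 1  [with H=1, K=-6]  = -16

-16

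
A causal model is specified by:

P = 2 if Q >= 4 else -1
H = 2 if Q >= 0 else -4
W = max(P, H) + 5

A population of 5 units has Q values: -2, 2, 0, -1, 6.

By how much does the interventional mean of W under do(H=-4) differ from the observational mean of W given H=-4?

0.6

The intervention sets H=-4 in all 5 units regardless of Q. Recomputing W per unit gives 4, 4, 4, 4, 7; average 4.6.
Conditioning on H=-4 selects the 2 unit(s) with Q ∈ {-2, -1}. Their W values: 4, 4. Mean = 4.
Difference = 4.6 − 4 = 0.6.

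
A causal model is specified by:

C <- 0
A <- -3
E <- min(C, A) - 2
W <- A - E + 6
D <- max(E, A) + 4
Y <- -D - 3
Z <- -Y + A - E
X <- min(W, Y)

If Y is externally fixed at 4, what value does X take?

4

Intervening sets Y = 4 and removes its equation (Y <- -D - 3).
E = min(C, A) - 2  [with C=0, A=-3]  = -5
W = A - E + 6  [with A=-3, E=-5]  = 8
X = min(W, Y)  [with W=8, Y=4]  = 4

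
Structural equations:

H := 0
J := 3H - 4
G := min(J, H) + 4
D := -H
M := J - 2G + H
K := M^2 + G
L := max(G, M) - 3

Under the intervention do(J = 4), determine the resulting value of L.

1

Under do(J=4), the mechanism J := 3H - 4 is discarded; J is fixed at 4.
G = min(J, H) + 4  [with J=4, H=0]  = 4
M = J - 2G + H  [with J=4, G=4, H=0]  = -4
L = max(G, M) - 3  [with G=4, M=-4]  = 1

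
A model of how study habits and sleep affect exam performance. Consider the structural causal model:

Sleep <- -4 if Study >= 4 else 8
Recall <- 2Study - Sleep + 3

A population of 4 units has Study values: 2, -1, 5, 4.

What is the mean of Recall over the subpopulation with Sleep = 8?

Conditioning on Sleep=8 selects the 2 unit(s) with Study ∈ {2, -1}. Their Recall values: -1, -7. Mean = -4.

-4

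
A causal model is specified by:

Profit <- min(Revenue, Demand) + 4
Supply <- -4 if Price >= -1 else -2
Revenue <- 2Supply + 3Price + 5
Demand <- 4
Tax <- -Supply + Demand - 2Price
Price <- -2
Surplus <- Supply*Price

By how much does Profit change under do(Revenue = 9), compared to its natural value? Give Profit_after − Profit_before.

9

Under do(Revenue=9), the mechanism Revenue <- 2Supply + 3Price + 5 is discarded; Revenue is fixed at 9.
Profit = min(Revenue, Demand) + 4  [with Revenue=9, Demand=4]  = 8
Without intervention: Supply = -4 if Price >= -1 else -2  [with Price=-2]  = -2; Revenue = 2Supply + 3Price + 5  [with Supply=-2, Price=-2]  = -5; Profit = min(Revenue, Demand) + 4  [with Revenue=-5, Demand=4]  = -1.
Change = 8 − (-1) = 9.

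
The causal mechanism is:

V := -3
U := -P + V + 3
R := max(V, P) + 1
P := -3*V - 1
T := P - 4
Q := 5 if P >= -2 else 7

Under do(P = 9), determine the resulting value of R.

10

do(P=9) replaces the equation P := -3*V - 1 with the constant P = 9.
R = max(V, P) + 1  [with V=-3, P=9]  = 10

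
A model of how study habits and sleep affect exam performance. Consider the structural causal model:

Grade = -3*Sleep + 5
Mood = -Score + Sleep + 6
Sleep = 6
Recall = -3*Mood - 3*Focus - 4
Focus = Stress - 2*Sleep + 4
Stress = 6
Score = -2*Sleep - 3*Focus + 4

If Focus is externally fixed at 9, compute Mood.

do(Focus=9) replaces the equation Focus = Stress - 2*Sleep + 4 with the constant Focus = 9.
Score = -2*Sleep - 3*Focus + 4  [with Sleep=6, Focus=9]  = -35
Mood = -Score + Sleep + 6  [with Score=-35, Sleep=6]  = 47

47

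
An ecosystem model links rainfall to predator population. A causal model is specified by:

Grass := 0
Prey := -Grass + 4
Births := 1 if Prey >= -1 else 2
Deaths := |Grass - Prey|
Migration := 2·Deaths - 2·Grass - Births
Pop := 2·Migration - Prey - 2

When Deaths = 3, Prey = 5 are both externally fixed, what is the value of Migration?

5

The joint intervention fixes Deaths = 3, Prey = 5, removing each variable's own equation.
Births = 1 if Prey >= -1 else 2  [with Prey=5]  = 1
Migration = 2·Deaths - 2·Grass - Births  [with Deaths=3, Grass=0, Births=1]  = 5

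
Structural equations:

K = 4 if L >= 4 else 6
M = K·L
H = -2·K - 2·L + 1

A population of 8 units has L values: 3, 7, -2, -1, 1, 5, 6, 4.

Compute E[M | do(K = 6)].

Every unit gets K=6 under the intervention. M values become 18, 42, -12, -6, 6, 30, 36, 24; E[M|do(K=6)] = 17.25.

17.25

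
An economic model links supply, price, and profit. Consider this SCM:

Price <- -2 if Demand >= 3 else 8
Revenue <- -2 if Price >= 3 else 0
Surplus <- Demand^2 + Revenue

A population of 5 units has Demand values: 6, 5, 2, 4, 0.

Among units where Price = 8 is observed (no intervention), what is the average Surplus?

Observing Price=8 restricts to units where Price's equation naturally yields 8: Demand ∈ {2, 0}. In that subpopulation Surplus = 2, -2, mean 0.

0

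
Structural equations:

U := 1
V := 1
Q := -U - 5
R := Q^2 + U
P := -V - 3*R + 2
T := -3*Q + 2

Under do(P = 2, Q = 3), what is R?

Under do(P = 2, Q = 3), each intervened variable's structural equation is replaced by its fixed value.
R = Q^2 + U  [with Q=3, U=1]  = 10

10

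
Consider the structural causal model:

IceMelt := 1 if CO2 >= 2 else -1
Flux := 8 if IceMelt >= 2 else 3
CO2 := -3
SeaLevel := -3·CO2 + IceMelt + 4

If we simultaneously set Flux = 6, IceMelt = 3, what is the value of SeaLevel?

16

Setting Flux = 6, IceMelt = 3 by intervention discards those variables' equations.
SeaLevel = -3·CO2 + IceMelt + 4  [with CO2=-3, IceMelt=3]  = 16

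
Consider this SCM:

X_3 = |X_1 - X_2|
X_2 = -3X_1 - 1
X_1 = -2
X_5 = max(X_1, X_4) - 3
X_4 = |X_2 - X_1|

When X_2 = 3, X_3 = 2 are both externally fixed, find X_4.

5

Setting X_2 = 3, X_3 = 2 by intervention discards those variables' equations.
X_4 = |X_2 - X_1|  [with X_2=3, X_1=-2]  = 5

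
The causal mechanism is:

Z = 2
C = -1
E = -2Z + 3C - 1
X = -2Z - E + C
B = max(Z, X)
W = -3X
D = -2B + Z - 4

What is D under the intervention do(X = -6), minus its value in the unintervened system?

The intervention breaks the incoming arrows to X: X = -2Z - E + C no longer applies, and X = -6.
B = max(Z, X)  [with Z=2, X=-6]  = 2
D = -2B + Z - 4  [with B=2, Z=2]  = -6
Without intervention: E = -2Z + 3C - 1  [with Z=2, C=-1]  = -8; X = -2Z - E + C  [with Z=2, E=-8, C=-1]  = 3; B = max(Z, X)  [with Z=2, X=3]  = 3; D = -2B + Z - 4  [with B=3, Z=2]  = -8.
Change = -6 − (-8) = 2.

2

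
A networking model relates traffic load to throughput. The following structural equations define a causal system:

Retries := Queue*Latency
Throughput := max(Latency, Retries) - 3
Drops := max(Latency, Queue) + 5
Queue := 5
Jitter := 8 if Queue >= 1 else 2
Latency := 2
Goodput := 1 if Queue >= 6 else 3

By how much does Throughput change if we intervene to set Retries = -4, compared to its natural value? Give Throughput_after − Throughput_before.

-8

Under do(Retries=-4), the mechanism Retries := Queue*Latency is discarded; Retries is fixed at -4.
Throughput = max(Latency, Retries) - 3  [with Latency=2, Retries=-4]  = -1
Without intervention: Retries = Queue*Latency  [with Queue=5, Latency=2]  = 10; Throughput = max(Latency, Retries) - 3  [with Latency=2, Retries=10]  = 7.
Change = -1 − 7 = -8.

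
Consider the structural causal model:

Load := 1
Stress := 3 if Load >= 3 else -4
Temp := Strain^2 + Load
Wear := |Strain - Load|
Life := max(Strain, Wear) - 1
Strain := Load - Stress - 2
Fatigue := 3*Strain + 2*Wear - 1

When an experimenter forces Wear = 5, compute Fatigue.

The intervention breaks the incoming arrows to Wear: Wear := |Strain - Load| no longer applies, and Wear = 5.
Stress = 3 if Load >= 3 else -4  [with Load=1]  = -4
Strain = Load - Stress - 2  [with Load=1, Stress=-4]  = 3
Fatigue = 3*Strain + 2*Wear - 1  [with Strain=3, Wear=5]  = 18

18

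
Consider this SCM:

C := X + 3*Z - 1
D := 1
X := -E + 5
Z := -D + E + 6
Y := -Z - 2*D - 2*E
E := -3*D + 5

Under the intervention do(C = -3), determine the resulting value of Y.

-13

The intervention breaks the incoming arrows to C: C := X + 3*Z - 1 no longer applies, and C = -3.
Since Y is not a descendant of the intervened variable, it is unaffected.
E = -3*D + 5  [with D=1]  = 2
Z = -D + E + 6  [with D=1, E=2]  = 7
Y = -Z - 2*D - 2*E  [with Z=7, D=1, E=2]  = -13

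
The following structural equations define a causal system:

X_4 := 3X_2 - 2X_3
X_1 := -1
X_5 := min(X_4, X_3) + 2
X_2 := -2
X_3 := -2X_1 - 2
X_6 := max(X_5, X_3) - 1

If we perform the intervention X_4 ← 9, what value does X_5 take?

2

Intervening sets X_4 = 9 and removes its equation (X_4 := 3X_2 - 2X_3).
X_3 = -2X_1 - 2  [with X_1=-1]  = 0
X_5 = min(X_4, X_3) + 2  [with X_4=9, X_3=0]  = 2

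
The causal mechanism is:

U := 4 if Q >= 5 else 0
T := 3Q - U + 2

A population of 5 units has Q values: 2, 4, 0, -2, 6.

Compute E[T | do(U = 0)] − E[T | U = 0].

3

The intervention sets U=0 in all 5 units regardless of Q. Recomputing T per unit gives 8, 14, 2, -4, 20; average 8.
E[T|U=0] averages over only the 4 units with U=0 (Q = 2, 4, 0, -2): T = 8, 14, 2, -4, mean 5.
Difference = 8 − 5 = 3.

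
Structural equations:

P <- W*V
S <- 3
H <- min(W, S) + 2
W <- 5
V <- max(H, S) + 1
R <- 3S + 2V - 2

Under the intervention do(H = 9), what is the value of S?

Under do(H=9), the mechanism H <- min(W, S) + 2 is discarded; H is fixed at 9.
Since S is not a descendant of the intervened variable, it is unaffected.

3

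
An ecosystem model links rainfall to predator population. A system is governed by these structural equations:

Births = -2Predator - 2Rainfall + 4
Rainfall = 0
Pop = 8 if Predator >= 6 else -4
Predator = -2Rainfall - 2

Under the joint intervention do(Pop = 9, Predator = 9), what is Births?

-14

Setting Pop = 9, Predator = 9 by intervention discards those variables' equations.
Births = -2Predator - 2Rainfall + 4  [with Predator=9, Rainfall=0]  = -14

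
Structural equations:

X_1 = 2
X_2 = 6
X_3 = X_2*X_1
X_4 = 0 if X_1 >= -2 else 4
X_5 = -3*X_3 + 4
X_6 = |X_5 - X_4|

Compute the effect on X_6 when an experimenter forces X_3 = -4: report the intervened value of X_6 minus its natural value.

-16

The intervention breaks the incoming arrows to X_3: X_3 = X_2*X_1 no longer applies, and X_3 = -4.
X_4 = 0 if X_1 >= -2 else 4  [with X_1=2]  = 0
X_5 = -3*X_3 + 4  [with X_3=-4]  = 16
X_6 = |X_5 - X_4|  [with X_5=16, X_4=0]  = 16
Without intervention: X_3 = X_2*X_1  [with X_2=6, X_1=2]  = 12; X_4 = 0 if X_1 >= -2 else 4  [with X_1=2]  = 0; X_5 = -3*X_3 + 4  [with X_3=12]  = -32; X_6 = |X_5 - X_4|  [with X_5=-32, X_4=0]  = 32.
Change = 16 − 32 = -16.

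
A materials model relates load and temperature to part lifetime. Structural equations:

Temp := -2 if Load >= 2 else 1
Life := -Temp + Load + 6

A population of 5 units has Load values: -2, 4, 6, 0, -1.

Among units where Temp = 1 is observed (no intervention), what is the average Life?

E[Life|Temp=1] averages over only the 3 units with Temp=1 (Load = -2, 0, -1): Life = 3, 5, 4, mean 4.

4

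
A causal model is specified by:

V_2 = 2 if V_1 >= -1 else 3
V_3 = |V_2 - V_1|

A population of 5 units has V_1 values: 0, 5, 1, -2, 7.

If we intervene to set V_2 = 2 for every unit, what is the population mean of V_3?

Under do(V_2=2), V_2's equation is replaced by V_2=2 for every unit. Per-unit V_3: 2, 3, 1, 4, 5. Mean = 3.

3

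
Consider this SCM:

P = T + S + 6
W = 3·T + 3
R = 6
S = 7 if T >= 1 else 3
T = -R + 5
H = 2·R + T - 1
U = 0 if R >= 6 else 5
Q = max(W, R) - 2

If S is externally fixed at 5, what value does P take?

Intervening sets S = 5 and removes its equation (S = 7 if T >= 1 else 3).
T = -R + 5  [with R=6]  = -1
P = T + S + 6  [with T=-1, S=5]  = 10

10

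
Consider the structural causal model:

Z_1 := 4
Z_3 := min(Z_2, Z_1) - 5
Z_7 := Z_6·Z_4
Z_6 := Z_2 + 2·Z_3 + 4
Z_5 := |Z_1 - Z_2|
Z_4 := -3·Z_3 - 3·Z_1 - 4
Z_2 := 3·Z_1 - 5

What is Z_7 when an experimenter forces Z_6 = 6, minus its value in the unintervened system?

Intervening sets Z_6 = 6 and removes its equation (Z_6 := Z_2 + 2·Z_3 + 4).
Z_2 = 3·Z_1 - 5  [with Z_1=4]  = 7
Z_3 = min(Z_2, Z_1) - 5  [with Z_2=7, Z_1=4]  = -1
Z_4 = -3·Z_3 - 3·Z_1 - 4  [with Z_3=-1, Z_1=4]  = -13
Z_7 = Z_6·Z_4  [with Z_6=6, Z_4=-13]  = -78
Without intervention: Z_2 = 3·Z_1 - 5  [with Z_1=4]  = 7; Z_3 = min(Z_2, Z_1) - 5  [with Z_2=7, Z_1=4]  = -1; Z_4 = -3·Z_3 - 3·Z_1 - 4  [with Z_3=-1, Z_1=4]  = -13; Z_6 = Z_2 + 2·Z_3 + 4  [with Z_2=7, Z_3=-1]  = 9; Z_7 = Z_6·Z_4  [with Z_6=9, Z_4=-13]  = -117.
Change = -78 − (-117) = 39.

39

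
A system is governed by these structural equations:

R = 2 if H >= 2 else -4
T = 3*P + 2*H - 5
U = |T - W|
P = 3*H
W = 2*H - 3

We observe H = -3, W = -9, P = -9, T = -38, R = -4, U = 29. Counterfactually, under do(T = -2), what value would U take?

Under do(T=-2), the mechanism T = 3*P + 2*H - 5 is discarded; T is fixed at -2.
W = 2*H - 3  [with H=-3]  = -9
U = |T - W|  [with T=-2, W=-9]  = 7

7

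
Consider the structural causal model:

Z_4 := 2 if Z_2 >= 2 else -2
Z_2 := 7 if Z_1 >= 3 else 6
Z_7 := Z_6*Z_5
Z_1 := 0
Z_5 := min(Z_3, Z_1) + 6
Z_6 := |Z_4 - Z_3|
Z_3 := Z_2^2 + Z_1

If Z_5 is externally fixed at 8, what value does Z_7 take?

272

Under do(Z_5=8), the mechanism Z_5 := min(Z_3, Z_1) + 6 is discarded; Z_5 is fixed at 8.
Z_2 = 7 if Z_1 >= 3 else 6  [with Z_1=0]  = 6
Z_3 = Z_2^2 + Z_1  [with Z_2=6, Z_1=0]  = 36
Z_4 = 2 if Z_2 >= 2 else -2  [with Z_2=6]  = 2
Z_6 = |Z_4 - Z_3|  [with Z_4=2, Z_3=36]  = 34
Z_7 = Z_6*Z_5  [with Z_6=34, Z_5=8]  = 272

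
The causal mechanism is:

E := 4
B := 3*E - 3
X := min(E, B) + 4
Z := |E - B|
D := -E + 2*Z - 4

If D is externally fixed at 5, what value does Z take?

5

The intervention breaks the incoming arrows to D: D := -E + 2*Z - 4 no longer applies, and D = 5.
Since Z is not a descendant of the intervened variable, it is unaffected.
B = 3*E - 3  [with E=4]  = 9
Z = |E - B|  [with E=4, B=9]  = 5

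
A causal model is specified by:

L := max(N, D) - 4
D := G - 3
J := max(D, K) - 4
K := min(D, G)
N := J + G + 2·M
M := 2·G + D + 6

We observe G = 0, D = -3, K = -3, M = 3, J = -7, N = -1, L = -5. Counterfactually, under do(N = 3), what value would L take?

-1

Intervening sets N = 3 and removes its equation (N := J + G + 2·M).
D = G - 3  [with G=0]  = -3
L = max(N, D) - 4  [with N=3, D=-3]  = -1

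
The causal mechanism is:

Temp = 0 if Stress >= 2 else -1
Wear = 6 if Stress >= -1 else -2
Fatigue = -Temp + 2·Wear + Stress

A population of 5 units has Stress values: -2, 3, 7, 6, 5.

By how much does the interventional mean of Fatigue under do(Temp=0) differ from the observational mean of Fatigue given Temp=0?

-4.65

Under do(Temp=0), Temp's equation is replaced by Temp=0 for every unit. Per-unit Fatigue: -6, 15, 19, 18, 17. Mean = 12.6.
E[Fatigue|Temp=0] averages over only the 4 units with Temp=0 (Stress = 3, 7, 6, 5): Fatigue = 15, 19, 18, 17, mean 17.25.
Difference = 12.6 − 17.25 = -4.65.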